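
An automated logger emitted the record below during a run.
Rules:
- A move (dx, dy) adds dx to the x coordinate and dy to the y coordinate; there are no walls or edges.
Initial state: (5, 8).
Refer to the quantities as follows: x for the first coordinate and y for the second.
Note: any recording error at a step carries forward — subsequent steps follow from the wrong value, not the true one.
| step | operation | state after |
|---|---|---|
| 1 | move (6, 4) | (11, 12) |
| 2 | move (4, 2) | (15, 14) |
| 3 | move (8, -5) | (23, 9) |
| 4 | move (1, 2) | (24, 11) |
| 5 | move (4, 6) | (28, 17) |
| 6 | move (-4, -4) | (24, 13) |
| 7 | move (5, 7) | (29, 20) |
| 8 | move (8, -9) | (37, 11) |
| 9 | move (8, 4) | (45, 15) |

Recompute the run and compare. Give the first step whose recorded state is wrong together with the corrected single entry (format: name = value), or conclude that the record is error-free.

Step 1: x = 5 + (6) = 11, y = 8 + (4) = 12 — agrees with the record.
Step 2: x = 11 + (4) = 15, y = 12 + (2) = 14 — exactly as logged.
Step 3: x = 15 + (8) = 23, y = 14 + (-5) = 9 — checks out.
Step 4: x = 23 + (1) = 24, y = 9 + (2) = 11 — in agreement.
Step 5: x = 24 + (4) = 28, y = 11 + (6) = 17 — verified.
Step 6: x = 28 + (-4) = 24, y = 17 + (-4) = 13 — confirmed correct.
Step 7: x = 24 + (5) = 29, y = 13 + (7) = 20 — checks out.
Step 8: x = 29 + (8) = 37, y = 20 + (-9) = 11 — verified.
Step 9: x = 37 + (8) = 45, y = 11 + (4) = 15 — no discrepancy.
All entries verified; no error found.

no error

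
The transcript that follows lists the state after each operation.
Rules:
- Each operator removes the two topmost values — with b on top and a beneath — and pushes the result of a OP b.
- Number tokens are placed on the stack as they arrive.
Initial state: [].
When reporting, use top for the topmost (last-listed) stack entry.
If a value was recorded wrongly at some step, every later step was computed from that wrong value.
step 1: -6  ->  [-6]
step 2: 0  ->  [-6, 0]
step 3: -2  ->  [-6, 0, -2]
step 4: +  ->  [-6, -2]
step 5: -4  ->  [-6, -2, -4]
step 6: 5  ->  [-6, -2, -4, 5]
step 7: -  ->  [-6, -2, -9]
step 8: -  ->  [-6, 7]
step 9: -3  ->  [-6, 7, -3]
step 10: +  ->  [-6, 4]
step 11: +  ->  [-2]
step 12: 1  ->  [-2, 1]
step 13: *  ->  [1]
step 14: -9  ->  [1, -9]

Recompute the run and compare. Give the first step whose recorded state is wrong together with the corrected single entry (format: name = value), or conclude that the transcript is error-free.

step 13, top = -2

step 1: push -6: top = -6 -> in agreement
step 2: push 0: top = 0 -> no discrepancy
step 3: push -2: top = -2 -> verified
step 4: 0 + -2 = -2 -> same as recorded
step 5: push -4: top = -4 -> exactly as logged
step 6: push 5: top = 5 -> matches
step 7: -4 - 5 = -9 -> no discrepancy
step 8: -2 - -9 = 7 -> verified
step 9: push -3: top = -3 -> consistent with the transcript
step 10: 7 + -3 = 4 -> consistent with the transcript
step 11: -6 + 4 = -2 -> consistent with the transcript
step 12: push 1: top = 1 -> exactly as logged
step 13: -2 * 1 = -2 -> not what was recorded
First incorrect step: 13; the correct value is top = -2.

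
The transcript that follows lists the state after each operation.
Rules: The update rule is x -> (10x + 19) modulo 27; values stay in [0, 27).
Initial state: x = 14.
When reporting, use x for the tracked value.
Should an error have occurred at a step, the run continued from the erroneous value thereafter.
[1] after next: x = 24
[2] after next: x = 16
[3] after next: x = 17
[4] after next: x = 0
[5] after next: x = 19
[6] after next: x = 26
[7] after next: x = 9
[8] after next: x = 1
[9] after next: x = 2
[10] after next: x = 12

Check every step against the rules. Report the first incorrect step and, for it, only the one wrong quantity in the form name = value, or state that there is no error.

step 6, x = 20

Recomputing the run from the initial state:
step 1: x = 24
step 2: x = 16
step 3: x = 17
step 4: x = 0
step 5: x = 19
step 6: x = 20
step 7: x = 3
step 8: x = 22
step 9: x = 23
step 10: x = 6
The first disagreement with the transcript is at step 6, where the value should be x = 20.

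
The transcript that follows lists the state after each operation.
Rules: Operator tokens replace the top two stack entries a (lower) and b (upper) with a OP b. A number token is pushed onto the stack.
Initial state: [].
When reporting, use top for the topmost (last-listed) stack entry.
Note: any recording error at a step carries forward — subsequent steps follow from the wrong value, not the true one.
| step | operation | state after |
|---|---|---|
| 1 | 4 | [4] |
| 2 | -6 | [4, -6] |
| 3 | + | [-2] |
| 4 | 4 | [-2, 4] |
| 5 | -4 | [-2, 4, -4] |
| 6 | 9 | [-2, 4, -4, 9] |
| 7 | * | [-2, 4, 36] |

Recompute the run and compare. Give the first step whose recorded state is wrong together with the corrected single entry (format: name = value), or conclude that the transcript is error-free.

1. push 4: top = 4 (matches)
2. push -6: top = -6 (agrees with the transcript)
3. 4 + -6 = -2 (verified)
4. push 4: top = 4 (checks out)
5. push -4: top = -4 (consistent with the transcript)
6. push 9: top = 9 (matches)
7. -4 * 9 = -36 (not what was recorded)
First incorrect step: 7; the correct value is top = -36.

step 7, top = -36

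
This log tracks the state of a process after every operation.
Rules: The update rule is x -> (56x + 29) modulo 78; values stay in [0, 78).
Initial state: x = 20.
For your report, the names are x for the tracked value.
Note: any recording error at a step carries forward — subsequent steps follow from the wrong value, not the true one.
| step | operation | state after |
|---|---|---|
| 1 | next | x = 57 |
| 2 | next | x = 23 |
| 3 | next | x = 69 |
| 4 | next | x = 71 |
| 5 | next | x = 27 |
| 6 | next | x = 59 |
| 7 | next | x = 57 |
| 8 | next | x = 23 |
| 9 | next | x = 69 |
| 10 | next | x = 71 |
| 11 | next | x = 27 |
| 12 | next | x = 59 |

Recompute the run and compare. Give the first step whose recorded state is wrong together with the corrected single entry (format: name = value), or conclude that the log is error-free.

Recomputing the run from the initial state:
step 1: x = 57
step 2: x = 23
step 3: x = 69
step 4: x = 71
step 5: x = 27
step 6: x = 59
step 7: x = 57
step 8: x = 23
step 9: x = 69
step 10: x = 71
step 11: x = 27
step 12: x = 59
This matches the log at every step.

no error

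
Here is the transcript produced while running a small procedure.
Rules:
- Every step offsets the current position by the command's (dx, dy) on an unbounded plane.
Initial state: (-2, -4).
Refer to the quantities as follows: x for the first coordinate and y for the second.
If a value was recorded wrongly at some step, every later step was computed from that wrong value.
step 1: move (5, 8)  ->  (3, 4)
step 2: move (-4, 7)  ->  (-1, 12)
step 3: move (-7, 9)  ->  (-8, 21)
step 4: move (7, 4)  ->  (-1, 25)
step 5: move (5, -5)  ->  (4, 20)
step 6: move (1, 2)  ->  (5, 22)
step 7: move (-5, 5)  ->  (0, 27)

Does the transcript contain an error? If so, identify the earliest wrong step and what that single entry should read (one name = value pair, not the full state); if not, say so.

step 2, y = 11

Recomputing the run from the initial state:
step 1: x = 3, y = 4
step 2: x = -1, y = 11
step 3: x = -8, y = 20
step 4: x = -1, y = 24
step 5: x = 4, y = 19
step 6: x = 5, y = 21
step 7: x = 0, y = 26
The first disagreement with the transcript is at step 2, where the value should be y = 11.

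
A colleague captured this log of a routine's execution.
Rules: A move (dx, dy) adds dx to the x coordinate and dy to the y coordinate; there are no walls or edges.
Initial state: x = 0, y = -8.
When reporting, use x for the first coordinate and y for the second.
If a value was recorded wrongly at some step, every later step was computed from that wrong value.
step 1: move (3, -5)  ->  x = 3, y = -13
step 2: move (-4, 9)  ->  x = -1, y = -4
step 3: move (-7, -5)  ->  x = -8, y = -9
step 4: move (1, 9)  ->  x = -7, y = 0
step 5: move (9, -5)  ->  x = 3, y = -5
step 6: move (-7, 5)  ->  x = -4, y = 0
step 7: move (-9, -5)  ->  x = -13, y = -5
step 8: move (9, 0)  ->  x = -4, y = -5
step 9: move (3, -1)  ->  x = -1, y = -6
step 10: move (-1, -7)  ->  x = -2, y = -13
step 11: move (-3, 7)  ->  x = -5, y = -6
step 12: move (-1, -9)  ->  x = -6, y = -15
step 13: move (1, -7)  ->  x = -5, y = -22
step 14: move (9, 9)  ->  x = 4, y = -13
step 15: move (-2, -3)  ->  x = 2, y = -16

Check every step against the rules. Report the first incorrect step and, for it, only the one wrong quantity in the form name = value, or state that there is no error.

step 1: x = 0 + (3) = 3, y = -8 + (-5) = -13 -> agrees with the log
step 2: x = 3 + (-4) = -1, y = -13 + (9) = -4 -> agrees with the log
step 3: x = -1 + (-7) = -8, y = -4 + (-5) = -9 -> exactly as logged
step 4: x = -8 + (1) = -7, y = -9 + (9) = 0 -> exactly as logged
step 5: x = -7 + (9) = 2, y = 0 + (-5) = -5 -> first mismatch against the log
So the first discrepancy is step 5, where the right value is x = 2.

step 5, x = 2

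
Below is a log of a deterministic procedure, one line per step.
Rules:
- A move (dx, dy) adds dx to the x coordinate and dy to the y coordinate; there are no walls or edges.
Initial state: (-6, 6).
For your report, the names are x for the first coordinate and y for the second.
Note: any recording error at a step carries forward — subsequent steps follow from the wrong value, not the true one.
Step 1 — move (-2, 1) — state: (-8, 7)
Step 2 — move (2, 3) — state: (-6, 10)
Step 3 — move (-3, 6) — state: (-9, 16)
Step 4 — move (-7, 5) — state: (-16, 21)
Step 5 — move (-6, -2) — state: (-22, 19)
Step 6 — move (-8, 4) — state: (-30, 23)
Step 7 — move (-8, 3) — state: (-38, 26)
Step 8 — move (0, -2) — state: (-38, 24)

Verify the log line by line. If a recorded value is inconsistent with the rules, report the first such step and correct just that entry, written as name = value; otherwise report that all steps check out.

no error

1. x = -6 + (-2) = -8, y = 6 + (1) = 7 (verified)
2. x = -8 + (2) = -6, y = 7 + (3) = 10 (in agreement)
3. x = -6 + (-3) = -9, y = 10 + (6) = 16 (consistent with the log)
4. x = -9 + (-7) = -16, y = 16 + (5) = 21 (exactly as logged)
5. x = -16 + (-6) = -22, y = 21 + (-2) = 19 (same as recorded)
6. x = -22 + (-8) = -30, y = 19 + (4) = 23 (checks out)
7. x = -30 + (-8) = -38, y = 23 + (3) = 26 (confirmed correct)
8. x = -38 + (0) = -38, y = 26 + (-2) = 24 (in agreement)
The recomputation confirms every line.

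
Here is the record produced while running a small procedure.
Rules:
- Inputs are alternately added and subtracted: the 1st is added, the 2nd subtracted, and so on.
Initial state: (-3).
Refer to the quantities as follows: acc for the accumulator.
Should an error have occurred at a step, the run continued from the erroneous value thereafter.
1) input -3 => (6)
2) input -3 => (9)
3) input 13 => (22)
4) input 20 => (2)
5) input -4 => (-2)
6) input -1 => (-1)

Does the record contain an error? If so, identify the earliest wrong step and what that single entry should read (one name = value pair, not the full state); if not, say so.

Recomputing the run from the initial state:
step 1: acc = -6
step 2: acc = -3
step 3: acc = 10
step 4: acc = -10
step 5: acc = -14
step 6: acc = -13
The first disagreement with the record is at step 1, where the value should be acc = -6.

step 1, acc = -6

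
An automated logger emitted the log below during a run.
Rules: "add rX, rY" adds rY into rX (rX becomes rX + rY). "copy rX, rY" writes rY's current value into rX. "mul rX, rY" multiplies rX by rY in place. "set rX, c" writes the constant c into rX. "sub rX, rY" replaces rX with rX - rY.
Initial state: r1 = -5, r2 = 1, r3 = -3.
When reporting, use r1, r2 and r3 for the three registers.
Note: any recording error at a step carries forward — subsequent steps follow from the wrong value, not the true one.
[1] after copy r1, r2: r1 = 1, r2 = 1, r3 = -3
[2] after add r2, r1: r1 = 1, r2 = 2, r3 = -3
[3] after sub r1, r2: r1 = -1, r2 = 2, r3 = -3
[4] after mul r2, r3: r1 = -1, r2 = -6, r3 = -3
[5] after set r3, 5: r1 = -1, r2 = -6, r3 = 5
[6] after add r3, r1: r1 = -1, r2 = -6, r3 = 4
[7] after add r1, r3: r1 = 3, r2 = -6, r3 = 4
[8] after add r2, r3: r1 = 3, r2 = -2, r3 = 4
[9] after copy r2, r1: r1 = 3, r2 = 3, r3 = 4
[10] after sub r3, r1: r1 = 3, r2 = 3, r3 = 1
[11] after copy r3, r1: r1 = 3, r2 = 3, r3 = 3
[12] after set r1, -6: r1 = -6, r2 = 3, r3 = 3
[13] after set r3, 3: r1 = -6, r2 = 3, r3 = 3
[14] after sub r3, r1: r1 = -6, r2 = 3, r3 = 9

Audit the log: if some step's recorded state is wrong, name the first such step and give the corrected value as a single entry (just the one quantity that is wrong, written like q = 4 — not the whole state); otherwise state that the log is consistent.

Step 1: r1 = 1 — agrees with the log.
Step 2: r2 = 1 + 1 = 2 — same as recorded.
Step 3: r1 = 1 - 2 = -1 — verified.
Step 4: r2 = 2 * -3 = -6 — verified.
Step 5: r3 = 5 — consistent with the log.
Step 6: r3 = 5 + -1 = 4 — exactly as logged.
Step 7: r1 = -1 + 4 = 3 — confirmed correct.
Step 8: r2 = -6 + 4 = -2 — in agreement.
Step 9: r2 = 3 — checks out.
Step 10: r3 = 4 - 3 = 1 — checks out.
Step 11: r3 = 3 — same as recorded.
Step 12: r1 = -6 — confirmed correct.
Step 13: r3 = 3 — in agreement.
Step 14: r3 = 3 - -6 = 9 — exactly as logged.
Nothing is out of place; the run is error-free.

no error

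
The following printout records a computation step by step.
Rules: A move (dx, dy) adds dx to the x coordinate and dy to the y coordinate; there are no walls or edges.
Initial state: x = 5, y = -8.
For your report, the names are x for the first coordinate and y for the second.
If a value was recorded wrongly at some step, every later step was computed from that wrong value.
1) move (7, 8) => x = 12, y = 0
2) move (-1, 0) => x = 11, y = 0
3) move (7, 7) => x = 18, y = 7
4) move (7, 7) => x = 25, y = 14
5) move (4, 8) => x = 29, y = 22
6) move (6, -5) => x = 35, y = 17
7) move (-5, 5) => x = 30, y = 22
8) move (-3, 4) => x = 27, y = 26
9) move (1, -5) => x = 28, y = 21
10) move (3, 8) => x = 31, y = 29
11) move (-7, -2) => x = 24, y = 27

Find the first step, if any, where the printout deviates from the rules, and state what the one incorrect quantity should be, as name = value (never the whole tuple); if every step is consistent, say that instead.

1. x = 5 + (7) = 12, y = -8 + (8) = 0 (matches)
2. x = 12 + (-1) = 11, y = 0 + (0) = 0 (no discrepancy)
3. x = 11 + (7) = 18, y = 0 + (7) = 7 (matches)
4. x = 18 + (7) = 25, y = 7 + (7) = 14 (verified)
5. x = 25 + (4) = 29, y = 14 + (8) = 22 (confirmed correct)
6. x = 29 + (6) = 35, y = 22 + (-5) = 17 (checks out)
7. x = 35 + (-5) = 30, y = 17 + (5) = 22 (in agreement)
8. x = 30 + (-3) = 27, y = 22 + (4) = 26 (no discrepancy)
9. x = 27 + (1) = 28, y = 26 + (-5) = 21 (agrees with the printout)
10. x = 28 + (3) = 31, y = 21 + (8) = 29 (agrees with the printout)
11. x = 31 + (-7) = 24, y = 29 + (-2) = 27 (confirmed correct)
The whole run recomputes cleanly — no discrepancies.

no error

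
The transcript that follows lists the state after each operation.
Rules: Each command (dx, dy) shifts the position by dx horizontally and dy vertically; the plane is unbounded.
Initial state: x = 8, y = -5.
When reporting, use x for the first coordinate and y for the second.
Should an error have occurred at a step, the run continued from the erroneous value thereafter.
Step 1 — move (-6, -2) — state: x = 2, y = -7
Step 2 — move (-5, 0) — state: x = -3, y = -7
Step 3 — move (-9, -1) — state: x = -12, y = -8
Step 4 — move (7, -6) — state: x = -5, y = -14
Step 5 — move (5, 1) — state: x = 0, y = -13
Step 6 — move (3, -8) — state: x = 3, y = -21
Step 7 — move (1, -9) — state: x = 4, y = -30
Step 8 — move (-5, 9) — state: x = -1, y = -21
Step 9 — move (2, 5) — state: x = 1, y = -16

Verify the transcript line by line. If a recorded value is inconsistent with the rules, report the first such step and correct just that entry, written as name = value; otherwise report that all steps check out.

no error

step 1: x = 8 + (-6) = 2, y = -5 + (-2) = -7 -> checks out
step 2: x = 2 + (-5) = -3, y = -7 + (0) = -7 -> same as recorded
step 3: x = -3 + (-9) = -12, y = -7 + (-1) = -8 -> no discrepancy
step 4: x = -12 + (7) = -5, y = -8 + (-6) = -14 -> confirmed correct
step 5: x = -5 + (5) = 0, y = -14 + (1) = -13 -> checks out
step 6: x = 0 + (3) = 3, y = -13 + (-8) = -21 -> consistent with the transcript
step 7: x = 3 + (1) = 4, y = -21 + (-9) = -30 -> in agreement
step 8: x = 4 + (-5) = -1, y = -30 + (9) = -21 -> exactly as logged
step 9: x = -1 + (2) = 1, y = -21 + (5) = -16 -> matches
The whole run recomputes cleanly — no discrepancies.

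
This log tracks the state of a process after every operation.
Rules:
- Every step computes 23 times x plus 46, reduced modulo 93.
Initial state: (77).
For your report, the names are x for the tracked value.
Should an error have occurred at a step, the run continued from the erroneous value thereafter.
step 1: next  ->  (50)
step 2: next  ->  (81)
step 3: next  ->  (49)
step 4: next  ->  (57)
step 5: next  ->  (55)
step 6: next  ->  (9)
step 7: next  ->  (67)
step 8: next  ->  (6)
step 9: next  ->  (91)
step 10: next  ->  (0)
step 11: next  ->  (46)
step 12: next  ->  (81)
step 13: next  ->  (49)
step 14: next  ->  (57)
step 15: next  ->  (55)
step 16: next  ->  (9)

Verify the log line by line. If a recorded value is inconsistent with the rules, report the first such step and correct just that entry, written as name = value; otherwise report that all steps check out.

Step 1: x = (23*77 + 46) mod 93 = 50 — checks out.
Step 2: x = (23*50 + 46) mod 93 = 80 — the entry is off here.
That makes step 2 the first incorrect line — x = 80 is what it should show.

step 2, x = 80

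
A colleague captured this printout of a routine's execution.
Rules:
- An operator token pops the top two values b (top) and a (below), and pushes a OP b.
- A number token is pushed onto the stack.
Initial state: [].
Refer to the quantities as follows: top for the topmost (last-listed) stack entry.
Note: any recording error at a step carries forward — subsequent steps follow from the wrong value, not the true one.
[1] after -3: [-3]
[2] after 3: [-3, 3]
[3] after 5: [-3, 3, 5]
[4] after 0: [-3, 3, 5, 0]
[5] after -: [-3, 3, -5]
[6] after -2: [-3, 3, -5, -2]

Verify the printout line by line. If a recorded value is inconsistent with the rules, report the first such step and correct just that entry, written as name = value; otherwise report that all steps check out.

step 5, top = 5

1. push -3: top = -3 (verified)
2. push 3: top = 3 (agrees with the printout)
3. push 5: top = 5 (agrees with the printout)
4. push 0: top = 0 (in agreement)
5. 5 - 0 = 5 (the entry is off here)
That makes step 5 the first incorrect line — top = 5 is what it should show.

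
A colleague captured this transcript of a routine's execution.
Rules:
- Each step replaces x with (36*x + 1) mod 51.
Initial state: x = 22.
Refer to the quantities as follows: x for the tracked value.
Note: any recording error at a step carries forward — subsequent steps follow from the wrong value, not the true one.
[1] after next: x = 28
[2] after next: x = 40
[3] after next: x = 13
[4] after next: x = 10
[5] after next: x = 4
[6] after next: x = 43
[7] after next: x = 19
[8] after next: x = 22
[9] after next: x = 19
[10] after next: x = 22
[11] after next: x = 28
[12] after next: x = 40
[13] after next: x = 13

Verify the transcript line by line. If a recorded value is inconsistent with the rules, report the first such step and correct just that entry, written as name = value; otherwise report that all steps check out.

step 9, x = 28

Step 1: x = (36*22 + 1) mod 51 = 28 — exactly as logged.
Step 2: x = (36*28 + 1) mod 51 = 40 — confirmed correct.
Step 3: x = (36*40 + 1) mod 51 = 13 — no discrepancy.
Step 4: x = (36*13 + 1) mod 51 = 10 — matches.
Step 5: x = (36*10 + 1) mod 51 = 4 — same as recorded.
Step 6: x = (36*4 + 1) mod 51 = 43 — exactly as logged.
Step 7: x = (36*43 + 1) mod 51 = 19 — no discrepancy.
Step 8: x = (36*19 + 1) mod 51 = 22 — agrees with the transcript.
Step 9: x = (36*22 + 1) mod 51 = 28 — the transcript has a different value.
That makes step 9 the first incorrect line — x = 28 is what it should show.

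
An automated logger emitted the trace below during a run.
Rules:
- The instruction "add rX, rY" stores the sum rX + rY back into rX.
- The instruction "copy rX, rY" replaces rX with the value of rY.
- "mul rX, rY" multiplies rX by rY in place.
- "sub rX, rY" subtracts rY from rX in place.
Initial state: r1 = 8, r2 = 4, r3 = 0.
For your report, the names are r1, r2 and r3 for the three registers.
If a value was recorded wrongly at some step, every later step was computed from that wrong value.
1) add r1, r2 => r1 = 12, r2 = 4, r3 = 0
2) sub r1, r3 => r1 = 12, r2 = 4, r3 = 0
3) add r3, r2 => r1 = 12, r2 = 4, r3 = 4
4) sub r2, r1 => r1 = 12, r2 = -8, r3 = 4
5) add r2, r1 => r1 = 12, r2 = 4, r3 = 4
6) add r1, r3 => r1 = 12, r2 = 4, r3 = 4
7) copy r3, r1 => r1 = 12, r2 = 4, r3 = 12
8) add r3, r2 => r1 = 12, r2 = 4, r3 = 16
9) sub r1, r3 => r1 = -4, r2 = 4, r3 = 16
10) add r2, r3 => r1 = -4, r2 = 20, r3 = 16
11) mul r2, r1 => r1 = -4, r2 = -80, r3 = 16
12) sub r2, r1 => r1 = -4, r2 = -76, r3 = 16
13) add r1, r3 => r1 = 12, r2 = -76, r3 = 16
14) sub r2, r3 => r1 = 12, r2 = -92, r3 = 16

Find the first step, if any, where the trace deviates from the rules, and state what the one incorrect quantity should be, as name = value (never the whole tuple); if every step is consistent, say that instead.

step 6, r1 = 16

Step 1: r1 = 8 + 4 = 12 — checks out.
Step 2: r1 = 12 - 0 = 12 — checks out.
Step 3: r3 = 0 + 4 = 4 — consistent with the trace.
Step 4: r2 = 4 - 12 = -8 — consistent with the trace.
Step 5: r2 = -8 + 12 = 4 — matches.
Step 6: r1 = 12 + 4 = 16 — first mismatch against the trace.
The earliest wrong entry is at step 6: it should read r1 = 16.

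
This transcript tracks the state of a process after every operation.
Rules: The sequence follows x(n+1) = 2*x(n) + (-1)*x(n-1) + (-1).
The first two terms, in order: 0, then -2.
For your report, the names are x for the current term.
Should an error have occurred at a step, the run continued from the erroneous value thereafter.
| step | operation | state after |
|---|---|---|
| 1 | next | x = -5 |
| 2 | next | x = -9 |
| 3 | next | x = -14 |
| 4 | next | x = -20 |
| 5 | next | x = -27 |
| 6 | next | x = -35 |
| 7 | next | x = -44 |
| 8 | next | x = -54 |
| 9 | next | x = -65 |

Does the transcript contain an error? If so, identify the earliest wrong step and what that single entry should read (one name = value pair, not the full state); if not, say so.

Step 1: x = 2*(-2) + (-1)*(0) + (-1) = -5 — matches.
Step 2: x = 2*(-5) + (-1)*(-2) + (-1) = -9 — exactly as logged.
Step 3: x = 2*(-9) + (-1)*(-5) + (-1) = -14 — checks out.
Step 4: x = 2*(-14) + (-1)*(-9) + (-1) = -20 — no discrepancy.
Step 5: x = 2*(-20) + (-1)*(-14) + (-1) = -27 — exactly as logged.
Step 6: x = 2*(-27) + (-1)*(-20) + (-1) = -35 — same as recorded.
Step 7: x = 2*(-35) + (-1)*(-27) + (-1) = -44 — in agreement.
Step 8: x = 2*(-44) + (-1)*(-35) + (-1) = -54 — matches.
Step 9: x = 2*(-54) + (-1)*(-44) + (-1) = -65 — in agreement.
Each recorded entry agrees with the recomputation.

no error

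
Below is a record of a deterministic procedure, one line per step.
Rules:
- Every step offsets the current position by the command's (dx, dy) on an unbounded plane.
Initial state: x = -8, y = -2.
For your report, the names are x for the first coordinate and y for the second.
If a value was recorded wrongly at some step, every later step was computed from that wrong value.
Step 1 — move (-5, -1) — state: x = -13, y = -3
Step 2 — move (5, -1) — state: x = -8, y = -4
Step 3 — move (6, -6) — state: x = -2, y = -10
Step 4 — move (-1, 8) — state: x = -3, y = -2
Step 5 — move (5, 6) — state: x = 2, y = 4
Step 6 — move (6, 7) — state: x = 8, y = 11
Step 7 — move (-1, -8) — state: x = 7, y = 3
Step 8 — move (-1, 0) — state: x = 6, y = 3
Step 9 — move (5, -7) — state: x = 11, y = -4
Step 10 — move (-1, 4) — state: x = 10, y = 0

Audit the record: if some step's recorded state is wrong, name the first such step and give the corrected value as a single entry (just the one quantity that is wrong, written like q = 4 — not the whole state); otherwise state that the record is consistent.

no error

Recomputing the run from the initial state:
step 1: x = -13, y = -3
step 2: x = -8, y = -4
step 3: x = -2, y = -10
step 4: x = -3, y = -2
step 5: x = 2, y = 4
step 6: x = 8, y = 11
step 7: x = 7, y = 3
step 8: x = 6, y = 3
step 9: x = 11, y = -4
step 10: x = 10, y = 0
This matches the record at every step.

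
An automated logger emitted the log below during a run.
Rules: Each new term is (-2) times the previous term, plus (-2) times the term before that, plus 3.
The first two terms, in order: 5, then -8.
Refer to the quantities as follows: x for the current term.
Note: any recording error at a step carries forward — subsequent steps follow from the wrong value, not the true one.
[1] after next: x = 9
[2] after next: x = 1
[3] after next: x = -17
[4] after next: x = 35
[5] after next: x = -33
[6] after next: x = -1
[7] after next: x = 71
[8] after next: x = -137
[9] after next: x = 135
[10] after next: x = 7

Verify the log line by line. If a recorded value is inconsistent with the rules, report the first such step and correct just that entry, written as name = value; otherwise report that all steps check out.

no error

Step 1: x = -2*(-8) + (-2)*(5) + (3) = 9 — agrees with the log.
Step 2: x = -2*(9) + (-2)*(-8) + (3) = 1 — same as recorded.
Step 3: x = -2*(1) + (-2)*(9) + (3) = -17 — checks out.
Step 4: x = -2*(-17) + (-2)*(1) + (3) = 35 — matches.
Step 5: x = -2*(35) + (-2)*(-17) + (3) = -33 — confirmed correct.
Step 6: x = -2*(-33) + (-2)*(35) + (3) = -1 — confirmed correct.
Step 7: x = -2*(-1) + (-2)*(-33) + (3) = 71 — no discrepancy.
Step 8: x = -2*(71) + (-2)*(-1) + (3) = -137 — verified.
Step 9: x = -2*(-137) + (-2)*(71) + (3) = 135 — confirmed correct.
Step 10: x = -2*(135) + (-2)*(-137) + (3) = 7 — in agreement.
Every step is consistent.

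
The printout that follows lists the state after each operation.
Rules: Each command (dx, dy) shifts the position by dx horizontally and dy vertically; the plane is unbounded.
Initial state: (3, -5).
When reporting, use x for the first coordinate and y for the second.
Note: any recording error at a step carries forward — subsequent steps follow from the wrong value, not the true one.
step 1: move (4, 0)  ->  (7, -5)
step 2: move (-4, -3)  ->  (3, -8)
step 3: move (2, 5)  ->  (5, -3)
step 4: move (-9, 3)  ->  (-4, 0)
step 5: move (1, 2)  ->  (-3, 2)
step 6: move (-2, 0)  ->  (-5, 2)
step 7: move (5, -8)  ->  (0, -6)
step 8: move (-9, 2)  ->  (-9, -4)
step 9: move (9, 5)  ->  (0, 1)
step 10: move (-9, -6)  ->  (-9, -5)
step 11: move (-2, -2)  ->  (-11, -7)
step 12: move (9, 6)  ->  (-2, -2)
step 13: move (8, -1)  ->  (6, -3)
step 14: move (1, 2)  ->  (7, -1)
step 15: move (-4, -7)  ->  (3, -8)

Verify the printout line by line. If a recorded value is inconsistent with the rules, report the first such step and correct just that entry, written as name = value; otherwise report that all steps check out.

Recomputing the run from the initial state:
step 1: x = 7, y = -5
step 2: x = 3, y = -8
step 3: x = 5, y = -3
step 4: x = -4, y = 0
step 5: x = -3, y = 2
step 6: x = -5, y = 2
step 7: x = 0, y = -6
step 8: x = -9, y = -4
step 9: x = 0, y = 1
step 10: x = -9, y = -5
step 11: x = -11, y = -7
step 12: x = -2, y = -1
step 13: x = 6, y = -2
step 14: x = 7, y = 0
step 15: x = 3, y = -7
The first disagreement with the printout is at step 12, where the value should be y = -1.

step 12, y = -1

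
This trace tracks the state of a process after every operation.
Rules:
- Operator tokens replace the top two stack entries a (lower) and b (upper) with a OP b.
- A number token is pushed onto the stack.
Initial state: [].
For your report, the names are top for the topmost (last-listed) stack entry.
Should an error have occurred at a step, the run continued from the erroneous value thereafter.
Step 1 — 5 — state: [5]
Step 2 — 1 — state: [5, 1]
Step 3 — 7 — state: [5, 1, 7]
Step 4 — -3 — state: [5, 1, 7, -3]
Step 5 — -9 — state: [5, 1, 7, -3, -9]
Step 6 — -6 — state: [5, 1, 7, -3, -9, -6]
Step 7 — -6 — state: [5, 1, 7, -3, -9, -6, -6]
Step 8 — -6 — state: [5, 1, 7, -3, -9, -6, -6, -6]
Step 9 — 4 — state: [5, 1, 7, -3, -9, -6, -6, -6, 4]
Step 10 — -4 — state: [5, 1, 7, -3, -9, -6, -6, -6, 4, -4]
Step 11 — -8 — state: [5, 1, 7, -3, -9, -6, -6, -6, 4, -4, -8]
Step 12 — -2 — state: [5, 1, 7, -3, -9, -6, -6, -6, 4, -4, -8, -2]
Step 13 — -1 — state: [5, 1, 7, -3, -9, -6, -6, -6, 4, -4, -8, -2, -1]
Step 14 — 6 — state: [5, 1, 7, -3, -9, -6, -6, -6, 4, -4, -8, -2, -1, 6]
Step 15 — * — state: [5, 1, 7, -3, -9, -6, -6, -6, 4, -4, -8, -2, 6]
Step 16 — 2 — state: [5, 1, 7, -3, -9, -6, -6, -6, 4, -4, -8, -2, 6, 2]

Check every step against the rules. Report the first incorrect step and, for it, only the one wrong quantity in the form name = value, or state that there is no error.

step 15, top = -6

Step 1: push 5: top = 5 — same as recorded.
Step 2: push 1: top = 1 — consistent with the trace.
Step 3: push 7: top = 7 — exactly as logged.
Step 4: push -3: top = -3 — same as recorded.
Step 5: push -9: top = -9 — in agreement.
Step 6: push -6: top = -6 — matches.
Step 7: push -6: top = -6 — confirmed correct.
Step 8: push -6: top = -6 — in agreement.
Step 9: push 4: top = 4 — same as recorded.
Step 10: push -4: top = -4 — same as recorded.
Step 11: push -8: top = -8 — consistent with the trace.
Step 12: push -2: top = -2 — confirmed correct.
Step 13: push -1: top = -1 — confirmed correct.
Step 14: push 6: top = 6 — exactly as logged.
Step 15: -1 * 6 = -6 — the trace has a different value.
That makes step 15 the first incorrect line — top = -6 is what it should show.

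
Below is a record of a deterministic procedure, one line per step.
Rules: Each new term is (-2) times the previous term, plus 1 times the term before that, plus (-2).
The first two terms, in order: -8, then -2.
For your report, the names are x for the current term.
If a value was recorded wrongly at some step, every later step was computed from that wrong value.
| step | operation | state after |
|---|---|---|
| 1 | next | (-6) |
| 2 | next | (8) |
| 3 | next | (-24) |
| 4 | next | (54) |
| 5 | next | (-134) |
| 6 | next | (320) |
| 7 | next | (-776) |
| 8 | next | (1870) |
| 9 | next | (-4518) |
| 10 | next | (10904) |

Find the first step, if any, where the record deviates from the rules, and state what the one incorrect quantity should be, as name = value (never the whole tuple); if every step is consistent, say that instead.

no error

Recomputing the run from the initial state:
step 1: x = -6
step 2: x = 8
step 3: x = -24
step 4: x = 54
step 5: x = -134
step 6: x = 320
step 7: x = -776
step 8: x = 1870
step 9: x = -4518
step 10: x = 10904
This matches the record at every step.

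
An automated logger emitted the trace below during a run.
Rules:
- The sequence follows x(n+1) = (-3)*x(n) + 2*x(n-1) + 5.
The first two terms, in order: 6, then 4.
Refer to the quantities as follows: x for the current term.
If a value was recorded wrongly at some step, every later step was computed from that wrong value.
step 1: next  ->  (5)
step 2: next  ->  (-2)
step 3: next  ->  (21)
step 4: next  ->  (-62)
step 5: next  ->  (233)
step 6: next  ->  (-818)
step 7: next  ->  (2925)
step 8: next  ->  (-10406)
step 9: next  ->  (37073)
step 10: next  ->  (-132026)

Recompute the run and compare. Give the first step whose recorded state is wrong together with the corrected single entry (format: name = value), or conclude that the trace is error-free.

step 1: x = -3*(4) + (2)*(6) + (5) = 5 -> confirmed correct
step 2: x = -3*(5) + (2)*(4) + (5) = -2 -> confirmed correct
step 3: x = -3*(-2) + (2)*(5) + (5) = 21 -> no discrepancy
step 4: x = -3*(21) + (2)*(-2) + (5) = -62 -> in agreement
step 5: x = -3*(-62) + (2)*(21) + (5) = 233 -> matches
step 6: x = -3*(233) + (2)*(-62) + (5) = -818 -> checks out
step 7: x = -3*(-818) + (2)*(233) + (5) = 2925 -> confirmed correct
step 8: x = -3*(2925) + (2)*(-818) + (5) = -10406 -> no discrepancy
step 9: x = -3*(-10406) + (2)*(2925) + (5) = 37073 -> verified
step 10: x = -3*(37073) + (2)*(-10406) + (5) = -132026 -> agrees with the trace
The whole run recomputes cleanly — no discrepancies.

no error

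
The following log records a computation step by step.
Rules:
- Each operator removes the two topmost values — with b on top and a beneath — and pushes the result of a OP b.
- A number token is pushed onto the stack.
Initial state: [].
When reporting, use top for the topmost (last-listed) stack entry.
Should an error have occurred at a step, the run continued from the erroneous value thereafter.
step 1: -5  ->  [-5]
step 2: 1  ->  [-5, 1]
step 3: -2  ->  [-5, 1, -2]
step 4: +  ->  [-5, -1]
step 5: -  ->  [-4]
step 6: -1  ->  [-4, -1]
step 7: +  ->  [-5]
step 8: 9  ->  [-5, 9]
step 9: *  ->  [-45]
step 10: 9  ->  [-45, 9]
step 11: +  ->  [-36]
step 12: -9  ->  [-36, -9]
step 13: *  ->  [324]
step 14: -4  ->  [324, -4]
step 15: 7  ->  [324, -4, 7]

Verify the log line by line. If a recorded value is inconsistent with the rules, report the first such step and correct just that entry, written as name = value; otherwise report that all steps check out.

Step 1: push -5: top = -5 — consistent with the log.
Step 2: push 1: top = 1 — exactly as logged.
Step 3: push -2: top = -2 — in agreement.
Step 4: 1 + -2 = -1 — agrees with the log.
Step 5: -5 - -1 = -4 — confirmed correct.
Step 6: push -1: top = -1 — confirmed correct.
Step 7: -4 + -1 = -5 — no discrepancy.
Step 8: push 9: top = 9 — consistent with the log.
Step 9: -5 * 9 = -45 — same as recorded.
Step 10: push 9: top = 9 — same as recorded.
Step 11: -45 + 9 = -36 — confirmed correct.
Step 12: push -9: top = -9 — verified.
Step 13: -36 * -9 = 324 — same as recorded.
Step 14: push -4: top = -4 — confirmed correct.
Step 15: push 7: top = 7 — consistent with the log.
No step deviates from the rules.

no error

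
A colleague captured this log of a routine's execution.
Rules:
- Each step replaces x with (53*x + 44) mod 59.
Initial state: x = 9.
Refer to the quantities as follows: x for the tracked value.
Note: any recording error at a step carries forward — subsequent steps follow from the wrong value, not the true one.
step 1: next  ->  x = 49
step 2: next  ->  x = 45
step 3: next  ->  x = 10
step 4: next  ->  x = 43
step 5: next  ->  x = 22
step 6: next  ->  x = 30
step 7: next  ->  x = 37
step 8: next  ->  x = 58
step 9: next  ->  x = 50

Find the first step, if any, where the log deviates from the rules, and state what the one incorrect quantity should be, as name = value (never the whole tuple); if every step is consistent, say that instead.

step 7, x = 41

Recomputing the run from the initial state:
step 1: x = 49
step 2: x = 45
step 3: x = 10
step 4: x = 43
step 5: x = 22
step 6: x = 30
step 7: x = 41
step 8: x = 34
step 9: x = 17
The first disagreement with the log is at step 7, where the value should be x = 41.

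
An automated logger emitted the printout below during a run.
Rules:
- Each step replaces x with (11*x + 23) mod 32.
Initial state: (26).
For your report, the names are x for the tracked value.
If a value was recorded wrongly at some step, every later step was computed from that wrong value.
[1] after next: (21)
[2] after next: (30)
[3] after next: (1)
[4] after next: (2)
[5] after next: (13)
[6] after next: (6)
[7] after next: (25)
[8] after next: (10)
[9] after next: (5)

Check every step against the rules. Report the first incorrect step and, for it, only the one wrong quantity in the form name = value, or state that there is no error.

no error

step 1: x = (11*26 + 23) mod 32 = 21 -> agrees with the printout
step 2: x = (11*21 + 23) mod 32 = 30 -> consistent with the printout
step 3: x = (11*30 + 23) mod 32 = 1 -> checks out
step 4: x = (11*1 + 23) mod 32 = 2 -> in agreement
step 5: x = (11*2 + 23) mod 32 = 13 -> consistent with the printout
step 6: x = (11*13 + 23) mod 32 = 6 -> in agreement
step 7: x = (11*6 + 23) mod 32 = 25 -> no discrepancy
step 8: x = (11*25 + 23) mod 32 = 10 -> exactly as logged
step 9: x = (11*10 + 23) mod 32 = 5 -> no discrepancy
Nothing is out of place; the run is error-free.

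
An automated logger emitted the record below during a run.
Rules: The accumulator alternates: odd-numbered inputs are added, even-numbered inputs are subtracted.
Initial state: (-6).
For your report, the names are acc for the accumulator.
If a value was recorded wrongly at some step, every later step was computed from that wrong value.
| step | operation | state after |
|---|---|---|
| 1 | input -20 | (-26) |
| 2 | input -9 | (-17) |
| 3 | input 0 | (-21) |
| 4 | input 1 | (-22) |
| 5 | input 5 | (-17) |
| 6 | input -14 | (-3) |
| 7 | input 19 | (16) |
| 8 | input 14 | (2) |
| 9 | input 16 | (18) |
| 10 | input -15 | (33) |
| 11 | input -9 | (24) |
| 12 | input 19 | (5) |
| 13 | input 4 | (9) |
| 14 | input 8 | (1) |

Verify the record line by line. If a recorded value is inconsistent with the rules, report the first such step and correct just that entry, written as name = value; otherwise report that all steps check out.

Recomputing the run from the initial state:
step 1: acc = -26
step 2: acc = -17
step 3: acc = -17
step 4: acc = -18
step 5: acc = -13
step 6: acc = 1
step 7: acc = 20
step 8: acc = 6
step 9: acc = 22
step 10: acc = 37
step 11: acc = 28
step 12: acc = 9
step 13: acc = 13
step 14: acc = 5
The first disagreement with the record is at step 3, where the value should be acc = -17.

step 3, acc = -17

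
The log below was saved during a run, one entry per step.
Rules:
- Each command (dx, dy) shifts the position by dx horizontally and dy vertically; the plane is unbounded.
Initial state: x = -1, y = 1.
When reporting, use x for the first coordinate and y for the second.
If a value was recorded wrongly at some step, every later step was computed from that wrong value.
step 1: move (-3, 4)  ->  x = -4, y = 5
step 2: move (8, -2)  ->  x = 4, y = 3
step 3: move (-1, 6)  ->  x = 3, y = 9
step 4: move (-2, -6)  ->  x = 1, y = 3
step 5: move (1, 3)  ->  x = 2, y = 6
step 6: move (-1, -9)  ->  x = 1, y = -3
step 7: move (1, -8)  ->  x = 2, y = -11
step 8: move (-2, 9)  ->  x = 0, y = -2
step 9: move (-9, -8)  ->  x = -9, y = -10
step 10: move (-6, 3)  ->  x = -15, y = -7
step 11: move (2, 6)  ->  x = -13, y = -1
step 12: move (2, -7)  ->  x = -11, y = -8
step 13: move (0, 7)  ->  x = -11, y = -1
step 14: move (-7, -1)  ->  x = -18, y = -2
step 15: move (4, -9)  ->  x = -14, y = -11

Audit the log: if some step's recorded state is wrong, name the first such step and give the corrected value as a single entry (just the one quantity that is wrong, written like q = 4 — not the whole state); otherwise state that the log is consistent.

no error

Recomputing the run from the initial state:
step 1: x = -4, y = 5
step 2: x = 4, y = 3
step 3: x = 3, y = 9
step 4: x = 1, y = 3
step 5: x = 2, y = 6
step 6: x = 1, y = -3
step 7: x = 2, y = -11
step 8: x = 0, y = -2
step 9: x = -9, y = -10
step 10: x = -15, y = -7
step 11: x = -13, y = -1
step 12: x = -11, y = -8
step 13: x = -11, y = -1
step 14: x = -18, y = -2
step 15: x = -14, y = -11
This matches the log at every step.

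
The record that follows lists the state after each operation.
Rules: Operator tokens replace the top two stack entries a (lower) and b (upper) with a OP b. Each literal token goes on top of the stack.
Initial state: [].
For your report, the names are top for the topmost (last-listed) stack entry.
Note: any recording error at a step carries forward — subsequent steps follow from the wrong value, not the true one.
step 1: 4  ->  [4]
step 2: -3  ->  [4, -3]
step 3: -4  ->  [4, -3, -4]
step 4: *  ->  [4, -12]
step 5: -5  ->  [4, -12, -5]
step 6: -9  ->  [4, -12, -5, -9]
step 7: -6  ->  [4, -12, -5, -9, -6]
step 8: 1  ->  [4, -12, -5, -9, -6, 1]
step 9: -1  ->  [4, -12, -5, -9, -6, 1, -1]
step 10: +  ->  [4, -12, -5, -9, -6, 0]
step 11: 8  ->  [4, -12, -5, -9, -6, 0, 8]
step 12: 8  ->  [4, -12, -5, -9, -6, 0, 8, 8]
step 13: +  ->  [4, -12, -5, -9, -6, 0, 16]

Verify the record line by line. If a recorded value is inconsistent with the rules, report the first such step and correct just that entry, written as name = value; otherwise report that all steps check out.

step 4, top = 12

step 1: push 4: top = 4 -> exactly as logged
step 2: push -3: top = -3 -> matches
step 3: push -4: top = -4 -> agrees with the record
step 4: -3 * -4 = 12 -> not what was recorded
So the first discrepancy is step 4, where the right value is top = 12.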